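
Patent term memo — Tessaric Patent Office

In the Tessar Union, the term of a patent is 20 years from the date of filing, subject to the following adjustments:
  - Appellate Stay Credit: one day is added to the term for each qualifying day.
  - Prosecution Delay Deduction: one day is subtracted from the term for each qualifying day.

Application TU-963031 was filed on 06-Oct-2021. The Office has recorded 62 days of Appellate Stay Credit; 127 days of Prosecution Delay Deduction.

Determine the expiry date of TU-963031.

2041-08-02

Base term: filing date + 20 years → 6 October 2041.
Appellate Stay Credit: +62 days → 7 December 2041.
Prosecution Delay Deduction: −127 days → 2 August 2041.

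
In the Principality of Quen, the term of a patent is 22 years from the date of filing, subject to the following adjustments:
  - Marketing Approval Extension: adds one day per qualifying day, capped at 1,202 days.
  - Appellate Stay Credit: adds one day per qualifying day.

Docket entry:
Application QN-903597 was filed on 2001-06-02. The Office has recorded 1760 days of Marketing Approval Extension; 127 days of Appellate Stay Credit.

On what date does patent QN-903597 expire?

Base term: filing date + 22 years → 2 June 2023.
Marketing Approval Extension: 1760 days claimed exceeds the 1202-day cap, so +1202 days → 16 September 2026.
Appellate Stay Credit: +127 days → 21 January 2027.

January 21, 2027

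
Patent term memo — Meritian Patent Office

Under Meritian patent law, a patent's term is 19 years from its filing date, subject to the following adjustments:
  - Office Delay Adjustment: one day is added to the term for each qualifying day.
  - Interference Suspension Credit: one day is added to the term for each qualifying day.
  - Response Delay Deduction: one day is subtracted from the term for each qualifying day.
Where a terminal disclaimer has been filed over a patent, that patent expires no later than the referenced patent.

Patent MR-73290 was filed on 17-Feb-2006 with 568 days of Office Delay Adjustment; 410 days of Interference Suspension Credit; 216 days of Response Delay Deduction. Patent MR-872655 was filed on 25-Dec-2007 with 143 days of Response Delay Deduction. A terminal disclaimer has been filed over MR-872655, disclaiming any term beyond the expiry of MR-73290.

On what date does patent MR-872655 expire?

Natural term of MR-872655:
  Base: filing + 19 years → 25 December 2026.
  Response Delay Deduction: −143 days → 4 August 2026.
Expiry of referenced patent MR-73290:
  Base: filing + 19 years → 17 February 2025.
  Office Delay Adjustment: +568 days → 8 September 2026.
  Interference Suspension Credit: +410 days → 23 October 2027.
  Response Delay Deduction: −216 days → 21 March 2027.
Terminal disclaimer: MR-872655 expires on the earlier of 4 August 2026 and 21 March 2027.

2026-08-04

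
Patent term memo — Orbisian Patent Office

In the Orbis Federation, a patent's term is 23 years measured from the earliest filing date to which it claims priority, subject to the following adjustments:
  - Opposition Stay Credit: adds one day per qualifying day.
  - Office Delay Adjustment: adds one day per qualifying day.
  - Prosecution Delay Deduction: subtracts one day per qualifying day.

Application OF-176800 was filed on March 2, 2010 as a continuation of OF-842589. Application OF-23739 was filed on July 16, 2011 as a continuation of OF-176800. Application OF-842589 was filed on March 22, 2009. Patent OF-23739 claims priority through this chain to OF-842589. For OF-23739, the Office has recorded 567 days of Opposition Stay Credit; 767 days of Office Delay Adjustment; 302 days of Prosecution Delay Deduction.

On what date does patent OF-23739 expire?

Earliest priority filing: 22 March 2009.
Base term: 22 March 2009 + 23 years → 22 March 2032.
Opposition Stay Credit: +567 days → 10 October 2033.
Office Delay Adjustment: +767 days → 16 November 2035.
Prosecution Delay Deduction: −302 days → 18 January 2035.

January 18, 2035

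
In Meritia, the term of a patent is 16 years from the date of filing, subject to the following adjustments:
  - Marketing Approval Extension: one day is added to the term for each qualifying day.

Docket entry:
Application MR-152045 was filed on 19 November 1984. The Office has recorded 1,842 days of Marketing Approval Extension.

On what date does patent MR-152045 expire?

2005-12-05

Base term: filing date + 16 years → 19 November 2000.
Marketing Approval Extension: +1842 days → 5 December 2005.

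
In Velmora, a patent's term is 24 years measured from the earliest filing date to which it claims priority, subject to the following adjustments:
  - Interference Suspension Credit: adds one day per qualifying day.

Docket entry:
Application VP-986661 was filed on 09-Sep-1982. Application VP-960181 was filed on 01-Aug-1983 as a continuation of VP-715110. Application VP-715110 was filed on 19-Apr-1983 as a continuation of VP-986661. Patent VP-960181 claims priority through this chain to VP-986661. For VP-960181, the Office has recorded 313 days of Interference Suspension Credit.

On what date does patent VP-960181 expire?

Earliest priority filing: 9 September 1982.
Base term: 9 September 1982 + 24 years → 9 September 2006.
Interference Suspension Credit: +313 days → 19 July 2007.

2007-07-19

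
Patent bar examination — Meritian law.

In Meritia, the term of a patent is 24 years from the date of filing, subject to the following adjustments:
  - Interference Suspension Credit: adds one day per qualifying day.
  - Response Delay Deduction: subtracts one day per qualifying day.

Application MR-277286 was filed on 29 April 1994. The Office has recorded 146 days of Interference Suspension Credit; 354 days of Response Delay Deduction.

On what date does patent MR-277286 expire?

October 3, 2017

Base term: filing date + 24 years → 29 April 2018.
Interference Suspension Credit: +146 days → 22 September 2018.
Response Delay Deduction: −354 days → 3 October 2017.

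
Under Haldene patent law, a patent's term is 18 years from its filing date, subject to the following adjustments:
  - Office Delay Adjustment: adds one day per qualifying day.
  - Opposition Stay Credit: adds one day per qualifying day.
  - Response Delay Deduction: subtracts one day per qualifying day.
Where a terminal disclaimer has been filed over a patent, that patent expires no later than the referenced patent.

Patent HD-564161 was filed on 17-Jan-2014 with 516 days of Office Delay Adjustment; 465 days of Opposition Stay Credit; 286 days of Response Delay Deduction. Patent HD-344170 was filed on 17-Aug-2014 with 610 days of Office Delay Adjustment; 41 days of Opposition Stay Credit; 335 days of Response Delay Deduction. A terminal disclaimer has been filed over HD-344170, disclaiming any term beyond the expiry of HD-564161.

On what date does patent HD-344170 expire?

Natural term of HD-344170:
  Base: filing + 18 years → 17 August 2032.
  Office Delay Adjustment: +610 days → 19 April 2034.
  Opposition Stay Credit: +41 days → 30 May 2034.
  Response Delay Deduction: −335 days → 29 June 2033.
Expiry of referenced patent HD-564161:
  Base: filing + 18 years → 17 January 2032.
  Office Delay Adjustment: +516 days → 16 June 2033.
  Opposition Stay Credit: +465 days → 24 September 2034.
  Response Delay Deduction: −286 days → 12 December 2033.
Terminal disclaimer: HD-344170 expires on the earlier of 29 June 2033 and 12 December 2033.

June 29, 2033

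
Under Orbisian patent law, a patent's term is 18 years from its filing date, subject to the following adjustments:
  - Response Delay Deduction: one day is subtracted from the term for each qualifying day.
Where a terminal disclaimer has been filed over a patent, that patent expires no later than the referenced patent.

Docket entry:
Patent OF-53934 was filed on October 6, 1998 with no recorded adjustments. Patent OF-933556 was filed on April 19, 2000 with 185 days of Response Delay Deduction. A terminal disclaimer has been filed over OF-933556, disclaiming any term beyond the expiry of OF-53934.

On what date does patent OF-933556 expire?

Natural term of OF-933556:
  Base: filing + 18 years → 19 April 2018.
  Response Delay Deduction: −185 days → 16 October 2017.
Expiry of referenced patent OF-53934:
  Base: filing + 18 years → 6 October 2016.
Terminal disclaimer: OF-933556 expires on the earlier of 16 October 2017 and 6 October 2016.

October 6, 2016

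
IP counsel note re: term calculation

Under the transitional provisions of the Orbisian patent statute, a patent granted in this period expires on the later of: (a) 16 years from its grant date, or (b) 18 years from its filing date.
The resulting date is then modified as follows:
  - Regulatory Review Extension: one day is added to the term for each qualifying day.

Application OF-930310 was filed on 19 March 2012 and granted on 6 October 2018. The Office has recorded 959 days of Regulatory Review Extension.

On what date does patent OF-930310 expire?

May 22, 2037

(a) grant + 16 years → 6 October 2034.
(b) filing + 18 years → 19 March 2030.
Later of the two: 6 October 2034.
Regulatory Review Extension: +959 days → 22 May 2037.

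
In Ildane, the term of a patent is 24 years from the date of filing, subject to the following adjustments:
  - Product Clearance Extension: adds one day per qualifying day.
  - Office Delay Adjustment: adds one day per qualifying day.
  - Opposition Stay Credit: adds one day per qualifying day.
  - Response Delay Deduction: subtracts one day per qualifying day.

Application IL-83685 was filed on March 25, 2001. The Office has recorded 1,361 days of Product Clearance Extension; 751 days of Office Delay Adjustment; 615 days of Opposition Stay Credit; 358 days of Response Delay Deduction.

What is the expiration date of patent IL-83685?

Base term: filing date + 24 years → 25 March 2025.
Product Clearance Extension: +1361 days → 15 December 2028.
Office Delay Adjustment: +751 days → 5 January 2031.
Opposition Stay Credit: +615 days → 11 September 2032.
Response Delay Deduction: −358 days → 19 September 2031.

September 19, 2031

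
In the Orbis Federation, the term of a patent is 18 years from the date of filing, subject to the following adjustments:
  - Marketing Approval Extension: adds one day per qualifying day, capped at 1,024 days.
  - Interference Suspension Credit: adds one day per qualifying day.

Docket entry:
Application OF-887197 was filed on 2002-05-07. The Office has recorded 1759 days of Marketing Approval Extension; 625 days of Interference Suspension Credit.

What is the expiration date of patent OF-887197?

Base term: filing date + 18 years → 7 May 2020.
Marketing Approval Extension: 1759 days claimed exceeds the 1024-day cap, so +1024 days → 25 February 2023.
Interference Suspension Credit: +625 days → 11 November 2024.

November 11, 2024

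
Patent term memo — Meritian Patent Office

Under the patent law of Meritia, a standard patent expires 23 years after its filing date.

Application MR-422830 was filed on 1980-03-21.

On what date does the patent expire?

March 21, 2003

Filing date + 23 years → 21 March 2003.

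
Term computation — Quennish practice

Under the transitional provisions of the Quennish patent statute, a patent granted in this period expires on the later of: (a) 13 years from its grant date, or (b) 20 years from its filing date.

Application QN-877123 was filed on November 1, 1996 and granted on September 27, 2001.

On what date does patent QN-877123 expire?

(a) grant + 13 years → 27 September 2014.
(b) filing + 20 years → 1 November 2016.
Later of the two: 1 November 2016.

November 1, 2016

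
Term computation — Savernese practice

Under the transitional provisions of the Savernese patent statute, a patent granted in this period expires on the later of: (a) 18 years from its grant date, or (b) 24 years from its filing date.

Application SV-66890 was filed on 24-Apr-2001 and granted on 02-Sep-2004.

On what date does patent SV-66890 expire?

(a) grant + 18 years → 2 September 2022.
(b) filing + 24 years → 24 April 2025.
Later of the two: 24 April 2025.

April 24, 2025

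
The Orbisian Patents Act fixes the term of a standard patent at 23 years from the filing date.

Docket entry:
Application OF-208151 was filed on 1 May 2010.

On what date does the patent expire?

May 1, 2033

Filing date + 23 years → 1 May 2033.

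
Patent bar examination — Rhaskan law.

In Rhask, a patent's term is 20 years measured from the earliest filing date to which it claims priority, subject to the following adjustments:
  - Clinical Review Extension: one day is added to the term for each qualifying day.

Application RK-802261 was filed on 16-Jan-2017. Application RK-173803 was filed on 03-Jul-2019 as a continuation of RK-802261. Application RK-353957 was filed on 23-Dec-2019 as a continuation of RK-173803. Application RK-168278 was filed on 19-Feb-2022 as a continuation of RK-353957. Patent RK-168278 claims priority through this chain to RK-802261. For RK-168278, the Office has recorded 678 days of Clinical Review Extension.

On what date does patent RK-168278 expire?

November 25, 2038

Earliest priority filing: 16 January 2017.
Base term: 16 January 2017 + 20 years → 16 January 2037.
Clinical Review Extension: +678 days → 25 November 2038.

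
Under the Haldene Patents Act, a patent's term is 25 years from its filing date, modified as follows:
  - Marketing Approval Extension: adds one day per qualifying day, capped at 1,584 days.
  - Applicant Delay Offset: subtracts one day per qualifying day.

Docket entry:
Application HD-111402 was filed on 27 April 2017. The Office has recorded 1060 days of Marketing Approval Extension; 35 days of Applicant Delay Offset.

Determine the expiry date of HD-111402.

Base term: filing date + 25 years → 27 April 2042.
Marketing Approval Extension: 1060 days (within the 1584-day cap) → +1060 days → 22 March 2045.
Applicant Delay Offset: −35 days → 15 February 2045.

2045-02-15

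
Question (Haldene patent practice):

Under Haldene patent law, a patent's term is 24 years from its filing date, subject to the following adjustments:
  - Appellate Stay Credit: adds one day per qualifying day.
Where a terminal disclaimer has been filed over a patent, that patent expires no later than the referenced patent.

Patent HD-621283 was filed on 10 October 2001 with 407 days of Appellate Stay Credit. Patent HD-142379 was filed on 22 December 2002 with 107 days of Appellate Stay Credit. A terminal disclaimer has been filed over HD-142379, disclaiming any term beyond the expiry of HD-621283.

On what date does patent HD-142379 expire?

Natural term of HD-142379:
  Base: filing + 24 years → 22 December 2026.
  Appellate Stay Credit: +107 days → 8 April 2027.
Expiry of referenced patent HD-621283:
  Base: filing + 24 years → 10 October 2025.
  Appellate Stay Credit: +407 days → 21 November 2026.
Terminal disclaimer: HD-142379 expires on the earlier of 8 April 2027 and 21 November 2026.

2026-11-21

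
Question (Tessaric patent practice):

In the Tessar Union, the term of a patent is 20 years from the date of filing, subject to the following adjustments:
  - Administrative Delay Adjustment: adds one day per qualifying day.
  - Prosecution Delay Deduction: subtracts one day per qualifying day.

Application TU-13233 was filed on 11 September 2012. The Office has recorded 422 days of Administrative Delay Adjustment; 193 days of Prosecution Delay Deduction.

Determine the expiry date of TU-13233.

Base term: filing date + 20 years → 11 September 2032.
Administrative Delay Adjustment: +422 days → 7 November 2033.
Prosecution Delay Deduction: −193 days → 28 April 2033.

April 28, 2033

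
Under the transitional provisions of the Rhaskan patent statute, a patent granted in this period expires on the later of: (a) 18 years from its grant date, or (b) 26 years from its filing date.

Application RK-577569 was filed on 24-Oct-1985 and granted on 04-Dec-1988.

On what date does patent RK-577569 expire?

2011-10-24

(a) grant + 18 years → 4 December 2006.
(b) filing + 26 years → 24 October 2011.
Later of the two: 24 October 2011.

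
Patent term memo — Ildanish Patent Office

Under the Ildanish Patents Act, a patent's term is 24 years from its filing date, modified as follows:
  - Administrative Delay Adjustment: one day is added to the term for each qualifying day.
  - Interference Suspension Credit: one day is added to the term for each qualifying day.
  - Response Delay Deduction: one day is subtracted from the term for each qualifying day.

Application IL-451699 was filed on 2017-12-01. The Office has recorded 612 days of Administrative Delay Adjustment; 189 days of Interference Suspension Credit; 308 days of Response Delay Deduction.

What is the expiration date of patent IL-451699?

Base term: filing date + 24 years → 1 December 2041.
Administrative Delay Adjustment: +612 days → 5 August 2043.
Interference Suspension Credit: +189 days → 10 February 2044.
Response Delay Deduction: −308 days → 8 April 2043.

April 8, 2043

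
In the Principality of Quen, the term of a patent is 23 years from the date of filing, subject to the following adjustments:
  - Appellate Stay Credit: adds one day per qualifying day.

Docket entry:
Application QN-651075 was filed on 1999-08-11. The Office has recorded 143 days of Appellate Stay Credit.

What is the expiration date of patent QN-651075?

Base term: filing date + 23 years → 11 August 2022.
Appellate Stay Credit: +143 days → 1 January 2023.

2023-01-01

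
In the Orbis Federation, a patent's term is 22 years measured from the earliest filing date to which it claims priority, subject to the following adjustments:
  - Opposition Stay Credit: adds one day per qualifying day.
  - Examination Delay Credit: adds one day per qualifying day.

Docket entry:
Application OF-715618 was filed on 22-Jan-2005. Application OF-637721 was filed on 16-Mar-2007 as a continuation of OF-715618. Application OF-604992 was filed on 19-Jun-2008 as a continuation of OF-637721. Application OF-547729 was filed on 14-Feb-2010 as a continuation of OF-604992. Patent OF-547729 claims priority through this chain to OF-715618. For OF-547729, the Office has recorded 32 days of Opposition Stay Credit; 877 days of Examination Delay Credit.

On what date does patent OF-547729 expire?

July 19, 2029

Earliest priority filing: 22 January 2005.
Base term: 22 January 2005 + 22 years → 22 January 2027.
Opposition Stay Credit: +32 days → 23 February 2027.
Examination Delay Credit: +877 days → 19 July 2029.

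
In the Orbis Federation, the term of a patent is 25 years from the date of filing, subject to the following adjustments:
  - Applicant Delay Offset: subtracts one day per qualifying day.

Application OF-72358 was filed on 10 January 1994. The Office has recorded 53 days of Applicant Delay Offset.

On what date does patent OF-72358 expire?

2018-11-18

Base term: filing date + 25 years → 10 January 2019.
Applicant Delay Offset: −53 days → 18 November 2018.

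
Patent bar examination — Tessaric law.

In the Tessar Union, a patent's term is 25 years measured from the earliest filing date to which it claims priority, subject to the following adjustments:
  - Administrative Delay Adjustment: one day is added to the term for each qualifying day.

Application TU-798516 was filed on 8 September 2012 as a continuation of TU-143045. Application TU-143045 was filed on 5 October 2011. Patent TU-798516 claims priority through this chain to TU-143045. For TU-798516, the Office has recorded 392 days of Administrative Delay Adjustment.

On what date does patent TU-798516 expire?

November 1, 2037

Earliest priority filing: 5 October 2011.
Base term: 5 October 2011 + 25 years → 5 October 2036.
Administrative Delay Adjustment: +392 days → 1 November 2037.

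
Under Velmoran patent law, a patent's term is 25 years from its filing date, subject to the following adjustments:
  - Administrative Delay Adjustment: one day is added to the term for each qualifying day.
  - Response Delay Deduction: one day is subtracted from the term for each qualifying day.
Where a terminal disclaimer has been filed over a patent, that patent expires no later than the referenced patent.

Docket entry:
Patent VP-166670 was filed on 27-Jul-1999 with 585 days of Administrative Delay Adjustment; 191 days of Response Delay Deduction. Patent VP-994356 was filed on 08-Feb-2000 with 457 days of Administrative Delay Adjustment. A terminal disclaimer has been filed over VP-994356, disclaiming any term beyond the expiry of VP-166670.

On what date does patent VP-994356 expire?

2025-08-25

Natural term of VP-994356:
  Base: filing + 25 years → 8 February 2025.
  Administrative Delay Adjustment: +457 days → 11 May 2026.
Expiry of referenced patent VP-166670:
  Base: filing + 25 years → 27 July 2024.
  Administrative Delay Adjustment: +585 days → 4 March 2026.
  Response Delay Deduction: −191 days → 25 August 2025.
Terminal disclaimer: VP-994356 expires on the earlier of 11 May 2026 and 25 August 2025.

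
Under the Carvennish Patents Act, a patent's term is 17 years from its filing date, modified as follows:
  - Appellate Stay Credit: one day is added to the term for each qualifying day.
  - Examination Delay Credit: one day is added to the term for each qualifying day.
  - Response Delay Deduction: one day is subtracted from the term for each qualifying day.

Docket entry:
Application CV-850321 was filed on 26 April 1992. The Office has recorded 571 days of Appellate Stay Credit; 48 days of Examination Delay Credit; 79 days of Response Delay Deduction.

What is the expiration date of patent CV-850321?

2010-10-18

Base term: filing date + 17 years → 26 April 2009.
Appellate Stay Credit: +571 days → 18 November 2010.
Examination Delay Credit: +48 days → 5 January 2011.
Response Delay Deduction: −79 days → 18 October 2010.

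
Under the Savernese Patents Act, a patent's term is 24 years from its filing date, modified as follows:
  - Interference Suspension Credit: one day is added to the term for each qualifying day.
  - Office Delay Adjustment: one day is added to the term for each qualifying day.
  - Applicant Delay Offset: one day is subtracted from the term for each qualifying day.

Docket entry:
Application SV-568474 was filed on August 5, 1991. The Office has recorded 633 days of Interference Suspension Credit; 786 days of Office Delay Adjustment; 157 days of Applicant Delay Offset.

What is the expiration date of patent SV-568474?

Base term: filing date + 24 years → 5 August 2015.
Interference Suspension Credit: +633 days → 29 April 2017.
Office Delay Adjustment: +786 days → 24 June 2019.
Applicant Delay Offset: −157 days → 18 January 2019.

2019-01-18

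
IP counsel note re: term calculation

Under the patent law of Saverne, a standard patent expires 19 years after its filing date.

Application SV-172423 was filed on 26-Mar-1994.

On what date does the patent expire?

2013-03-26

Filing date + 19 years → 26 March 2013.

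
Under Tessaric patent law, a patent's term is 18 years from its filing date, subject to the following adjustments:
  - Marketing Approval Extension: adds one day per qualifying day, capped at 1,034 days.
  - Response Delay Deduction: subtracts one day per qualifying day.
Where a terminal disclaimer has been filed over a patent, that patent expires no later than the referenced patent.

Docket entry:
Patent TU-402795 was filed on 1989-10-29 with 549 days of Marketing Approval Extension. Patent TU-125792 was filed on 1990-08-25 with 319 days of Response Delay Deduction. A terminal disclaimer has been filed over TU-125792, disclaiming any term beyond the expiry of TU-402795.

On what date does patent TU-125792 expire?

Natural term of TU-125792:
  Base: filing + 18 years → 25 August 2008.
  Response Delay Deduction: −319 days → 11 October 2007.
Expiry of referenced patent TU-402795:
  Base: filing + 18 years → 29 October 2007.
  Marketing Approval Extension: 549 days (within the 1034-day cap) → +549 days → 30 April 2009.
Terminal disclaimer: TU-125792 expires on the earlier of 11 October 2007 and 30 April 2009.

October 11, 2007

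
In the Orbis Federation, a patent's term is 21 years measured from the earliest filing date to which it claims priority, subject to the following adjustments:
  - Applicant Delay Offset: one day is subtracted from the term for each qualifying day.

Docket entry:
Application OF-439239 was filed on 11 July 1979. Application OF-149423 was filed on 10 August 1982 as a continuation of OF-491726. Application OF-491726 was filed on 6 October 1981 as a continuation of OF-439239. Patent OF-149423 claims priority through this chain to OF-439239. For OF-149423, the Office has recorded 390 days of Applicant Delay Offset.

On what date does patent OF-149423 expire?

Earliest priority filing: 11 July 1979.
Base term: 11 July 1979 + 21 years → 11 July 2000.
Applicant Delay Offset: −390 days → 17 June 1999.

June 17, 1999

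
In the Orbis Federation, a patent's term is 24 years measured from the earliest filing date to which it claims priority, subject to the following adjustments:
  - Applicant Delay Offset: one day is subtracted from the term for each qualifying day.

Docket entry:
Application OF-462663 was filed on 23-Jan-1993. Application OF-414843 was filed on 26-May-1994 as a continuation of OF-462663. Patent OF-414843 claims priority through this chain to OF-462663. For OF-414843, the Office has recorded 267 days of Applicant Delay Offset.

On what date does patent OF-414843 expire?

Earliest priority filing: 23 January 1993.
Base term: 23 January 1993 + 24 years → 23 January 2017.
Applicant Delay Offset: −267 days → 1 May 2016.

2016-05-01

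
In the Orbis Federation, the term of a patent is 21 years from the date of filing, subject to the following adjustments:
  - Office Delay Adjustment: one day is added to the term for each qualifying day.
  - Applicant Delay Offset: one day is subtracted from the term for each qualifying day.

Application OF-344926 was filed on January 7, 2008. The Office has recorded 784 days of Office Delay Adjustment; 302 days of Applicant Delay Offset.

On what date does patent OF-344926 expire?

Base term: filing date + 21 years → 7 January 2029.
Office Delay Adjustment: +784 days → 2 March 2031.
Applicant Delay Offset: −302 days → 4 May 2030.

May 4, 2030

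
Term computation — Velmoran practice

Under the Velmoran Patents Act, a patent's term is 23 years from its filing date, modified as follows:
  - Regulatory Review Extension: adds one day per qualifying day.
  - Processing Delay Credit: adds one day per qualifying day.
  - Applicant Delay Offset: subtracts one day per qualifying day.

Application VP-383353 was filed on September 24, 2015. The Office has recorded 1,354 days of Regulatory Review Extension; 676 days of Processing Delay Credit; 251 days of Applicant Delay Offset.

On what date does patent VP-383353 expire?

Base term: filing date + 23 years → 24 September 2038.
Regulatory Review Extension: +1354 days → 9 June 2042.
Processing Delay Credit: +676 days → 15 April 2044.
Applicant Delay Offset: −251 days → 8 August 2043.

2043-08-08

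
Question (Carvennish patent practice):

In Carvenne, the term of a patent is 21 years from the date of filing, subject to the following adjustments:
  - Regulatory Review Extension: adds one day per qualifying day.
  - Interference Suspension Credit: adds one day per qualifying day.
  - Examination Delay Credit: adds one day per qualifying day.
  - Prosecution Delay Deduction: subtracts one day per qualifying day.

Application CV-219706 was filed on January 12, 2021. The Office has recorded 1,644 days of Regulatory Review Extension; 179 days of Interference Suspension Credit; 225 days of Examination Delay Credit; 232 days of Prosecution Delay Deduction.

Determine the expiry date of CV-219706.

January 2, 2047

Base term: filing date + 21 years → 12 January 2042.
Regulatory Review Extension: +1644 days → 14 July 2046.
Interference Suspension Credit: +179 days → 9 January 2047.
Examination Delay Credit: +225 days → 22 August 2047.
Prosecution Delay Deduction: −232 days → 2 January 2047.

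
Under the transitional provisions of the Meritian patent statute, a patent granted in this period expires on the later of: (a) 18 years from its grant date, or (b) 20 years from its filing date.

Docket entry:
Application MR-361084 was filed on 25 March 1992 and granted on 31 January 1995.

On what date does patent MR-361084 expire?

2013-01-31

(a) grant + 18 years → 31 January 2013.
(b) filing + 20 years → 25 March 2012.
Later of the two: 31 January 2013.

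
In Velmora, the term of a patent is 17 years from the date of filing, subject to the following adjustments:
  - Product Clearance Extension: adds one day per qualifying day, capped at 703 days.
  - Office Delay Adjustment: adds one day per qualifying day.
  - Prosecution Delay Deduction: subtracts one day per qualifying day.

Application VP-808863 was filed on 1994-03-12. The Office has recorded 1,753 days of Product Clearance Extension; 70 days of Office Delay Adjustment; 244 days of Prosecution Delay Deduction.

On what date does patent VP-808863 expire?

2012-08-22

Base term: filing date + 17 years → 12 March 2011.
Product Clearance Extension: 1753 days claimed exceeds the 703-day cap, so +703 days → 12 February 2013.
Office Delay Adjustment: +70 days → 23 April 2013.
Prosecution Delay Deduction: −244 days → 22 August 2012.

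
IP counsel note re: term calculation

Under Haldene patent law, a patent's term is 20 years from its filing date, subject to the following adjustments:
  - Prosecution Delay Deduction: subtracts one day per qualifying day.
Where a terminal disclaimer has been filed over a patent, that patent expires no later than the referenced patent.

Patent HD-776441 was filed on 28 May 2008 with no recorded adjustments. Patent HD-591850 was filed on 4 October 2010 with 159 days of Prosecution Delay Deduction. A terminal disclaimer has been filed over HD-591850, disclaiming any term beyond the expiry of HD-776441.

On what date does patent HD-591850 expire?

May 28, 2028

Natural term of HD-591850:
  Base: filing + 20 years → 4 October 2030.
  Prosecution Delay Deduction: −159 days → 28 April 2030.
Expiry of referenced patent HD-776441:
  Base: filing + 20 years → 28 May 2028.
Terminal disclaimer: HD-591850 expires on the earlier of 28 April 2030 and 28 May 2028.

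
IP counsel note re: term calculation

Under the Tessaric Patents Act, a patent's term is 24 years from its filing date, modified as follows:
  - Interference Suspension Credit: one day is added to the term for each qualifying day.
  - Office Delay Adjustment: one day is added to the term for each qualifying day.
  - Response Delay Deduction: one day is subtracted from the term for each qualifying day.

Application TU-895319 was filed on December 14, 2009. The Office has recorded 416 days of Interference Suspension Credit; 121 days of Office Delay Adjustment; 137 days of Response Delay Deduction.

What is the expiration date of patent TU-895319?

January 18, 2035

Base term: filing date + 24 years → 14 December 2033.
Interference Suspension Credit: +416 days → 3 February 2035.
Office Delay Adjustment: +121 days → 4 June 2035.
Response Delay Deduction: −137 days → 18 January 2035.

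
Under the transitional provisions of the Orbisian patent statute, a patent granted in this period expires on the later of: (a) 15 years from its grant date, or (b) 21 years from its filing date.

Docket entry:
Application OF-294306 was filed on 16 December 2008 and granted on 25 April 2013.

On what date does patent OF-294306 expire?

2029-12-16

(a) grant + 15 years → 25 April 2028.
(b) filing + 21 years → 16 December 2029.
Later of the two: 16 December 2029.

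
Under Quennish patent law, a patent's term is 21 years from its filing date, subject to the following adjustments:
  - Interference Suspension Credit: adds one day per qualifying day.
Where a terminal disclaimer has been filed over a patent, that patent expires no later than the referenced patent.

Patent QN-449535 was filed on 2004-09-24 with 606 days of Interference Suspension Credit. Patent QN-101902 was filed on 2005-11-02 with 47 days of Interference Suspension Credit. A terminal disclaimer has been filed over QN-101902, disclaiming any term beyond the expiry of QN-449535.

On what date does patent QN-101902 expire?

2026-12-19

Natural term of QN-101902:
  Base: filing + 21 years → 2 November 2026.
  Interference Suspension Credit: +47 days → 19 December 2026.
Expiry of referenced patent QN-449535:
  Base: filing + 21 years → 24 September 2025.
  Interference Suspension Credit: +606 days → 23 May 2027.
Terminal disclaimer: QN-101902 expires on the earlier of 19 December 2026 and 23 May 2027.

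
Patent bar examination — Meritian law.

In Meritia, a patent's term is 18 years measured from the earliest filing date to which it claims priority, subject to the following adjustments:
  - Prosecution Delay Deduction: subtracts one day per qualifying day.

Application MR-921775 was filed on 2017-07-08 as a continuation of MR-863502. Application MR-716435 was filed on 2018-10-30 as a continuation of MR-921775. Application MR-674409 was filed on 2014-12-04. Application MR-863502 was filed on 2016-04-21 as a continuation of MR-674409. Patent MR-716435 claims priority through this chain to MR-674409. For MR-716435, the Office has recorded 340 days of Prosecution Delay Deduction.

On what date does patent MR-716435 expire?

2031-12-30

Earliest priority filing: 4 December 2014.
Base term: 4 December 2014 + 18 years → 4 December 2032.
Prosecution Delay Deduction: −340 days → 30 December 2031.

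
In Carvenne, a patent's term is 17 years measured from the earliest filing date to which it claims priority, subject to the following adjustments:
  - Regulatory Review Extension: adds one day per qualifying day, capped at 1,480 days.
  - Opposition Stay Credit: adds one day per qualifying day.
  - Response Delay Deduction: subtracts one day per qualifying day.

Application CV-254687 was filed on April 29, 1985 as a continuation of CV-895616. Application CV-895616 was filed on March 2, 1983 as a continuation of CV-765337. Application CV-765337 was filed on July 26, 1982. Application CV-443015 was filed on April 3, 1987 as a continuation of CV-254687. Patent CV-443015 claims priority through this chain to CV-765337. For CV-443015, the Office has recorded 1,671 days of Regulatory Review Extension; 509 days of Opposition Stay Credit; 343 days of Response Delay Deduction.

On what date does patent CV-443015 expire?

Earliest priority filing: 26 July 1982.
Base term: 26 July 1982 + 17 years → 26 July 1999.
Regulatory Review Extension: 1671 days claimed exceeds the 1480-day cap, so +1480 days → 14 August 2003.
Opposition Stay Credit: +509 days → 4 January 2005.
Response Delay Deduction: −343 days → 27 January 2004.

January 27, 2004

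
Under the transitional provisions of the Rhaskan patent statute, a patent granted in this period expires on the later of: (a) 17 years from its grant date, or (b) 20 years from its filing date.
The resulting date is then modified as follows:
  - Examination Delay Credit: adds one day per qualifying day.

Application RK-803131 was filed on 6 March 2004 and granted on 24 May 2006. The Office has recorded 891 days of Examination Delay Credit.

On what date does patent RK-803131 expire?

August 14, 2026

(a) grant + 17 years → 24 May 2023.
(b) filing + 20 years → 6 March 2024.
Later of the two: 6 March 2024.
Examination Delay Credit: +891 days → 14 August 2026.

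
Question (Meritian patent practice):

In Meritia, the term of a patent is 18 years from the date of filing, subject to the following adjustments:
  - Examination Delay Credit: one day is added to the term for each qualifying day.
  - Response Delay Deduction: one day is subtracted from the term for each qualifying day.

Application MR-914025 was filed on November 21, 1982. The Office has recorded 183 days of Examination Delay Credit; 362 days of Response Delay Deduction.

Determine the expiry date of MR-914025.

Base term: filing date + 18 years → 21 November 2000.
Examination Delay Credit: +183 days → 23 May 2001.
Response Delay Deduction: −362 days → 26 May 2000.

May 26, 2000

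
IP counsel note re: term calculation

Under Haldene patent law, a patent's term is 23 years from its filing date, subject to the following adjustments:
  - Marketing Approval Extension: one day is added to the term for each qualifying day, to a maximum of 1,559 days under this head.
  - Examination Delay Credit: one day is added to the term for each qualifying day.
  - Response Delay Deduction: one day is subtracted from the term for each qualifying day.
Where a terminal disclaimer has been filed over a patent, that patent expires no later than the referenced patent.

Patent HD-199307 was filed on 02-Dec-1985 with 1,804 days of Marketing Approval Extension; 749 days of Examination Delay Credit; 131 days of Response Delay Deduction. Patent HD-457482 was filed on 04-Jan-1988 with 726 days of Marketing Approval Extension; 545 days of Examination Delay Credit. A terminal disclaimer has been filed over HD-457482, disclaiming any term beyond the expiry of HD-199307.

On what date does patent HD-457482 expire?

Natural term of HD-457482:
  Base: filing + 23 years → 4 January 2011.
  Marketing Approval Extension: 726 days (within the 1559-day cap) → +726 days → 30 December 2012.
  Examination Delay Credit: +545 days → 28 June 2014.
Expiry of referenced patent HD-199307:
  Base: filing + 23 years → 2 December 2008.
  Marketing Approval Extension: 1804 days claimed exceeds the 1559-day cap, so +1559 days → 10 March 2013.
  Examination Delay Credit: +749 days → 29 March 2015.
  Response Delay Deduction: −131 days → 18 November 2014.
Terminal disclaimer: HD-457482 expires on the earlier of 28 June 2014 and 18 November 2014.

June 28, 2014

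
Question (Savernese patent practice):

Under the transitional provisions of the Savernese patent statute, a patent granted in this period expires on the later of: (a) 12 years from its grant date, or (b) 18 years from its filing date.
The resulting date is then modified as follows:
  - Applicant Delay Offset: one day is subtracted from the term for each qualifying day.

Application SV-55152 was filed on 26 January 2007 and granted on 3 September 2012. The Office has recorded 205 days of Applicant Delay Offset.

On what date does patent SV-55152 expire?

July 5, 2024

(a) grant + 12 years → 3 September 2024.
(b) filing + 18 years → 26 January 2025.
Later of the two: 26 January 2025.
Applicant Delay Offset: −205 days → 5 July 2024.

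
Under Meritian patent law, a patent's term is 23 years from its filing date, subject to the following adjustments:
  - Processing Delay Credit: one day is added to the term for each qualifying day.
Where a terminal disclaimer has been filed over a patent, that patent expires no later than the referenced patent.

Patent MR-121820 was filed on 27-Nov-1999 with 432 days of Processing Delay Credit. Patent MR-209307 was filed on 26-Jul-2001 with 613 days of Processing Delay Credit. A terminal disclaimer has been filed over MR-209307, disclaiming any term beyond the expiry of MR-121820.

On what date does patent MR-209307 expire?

Natural term of MR-209307:
  Base: filing + 23 years → 26 July 2024.
  Processing Delay Credit: +613 days → 31 March 2026.
Expiry of referenced patent MR-121820:
  Base: filing + 23 years → 27 November 2022.
  Processing Delay Credit: +432 days → 2 February 2024.
Terminal disclaimer: MR-209307 expires on the earlier of 31 March 2026 and 2 February 2024.

2024-02-02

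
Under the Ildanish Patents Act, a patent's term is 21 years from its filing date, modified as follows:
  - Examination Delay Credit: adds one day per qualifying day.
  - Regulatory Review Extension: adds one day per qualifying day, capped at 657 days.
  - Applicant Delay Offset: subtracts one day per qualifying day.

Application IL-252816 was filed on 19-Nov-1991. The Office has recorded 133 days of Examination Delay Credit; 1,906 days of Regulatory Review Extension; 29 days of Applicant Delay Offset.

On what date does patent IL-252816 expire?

December 20, 2014

Base term: filing date + 21 years → 19 November 2012.
Examination Delay Credit: +133 days → 1 April 2013.
Regulatory Review Extension: 1906 days claimed exceeds the 657-day cap, so +657 days → 18 January 2015.
Applicant Delay Offset: −29 days → 20 December 2014.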